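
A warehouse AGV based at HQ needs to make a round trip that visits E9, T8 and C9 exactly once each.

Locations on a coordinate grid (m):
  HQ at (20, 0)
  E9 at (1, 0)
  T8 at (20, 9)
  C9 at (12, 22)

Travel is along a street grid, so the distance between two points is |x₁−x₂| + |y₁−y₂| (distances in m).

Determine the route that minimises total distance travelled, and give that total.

Shortest round trip = 82 m.

HQ-E9-T8-C9-HQ: 19+28+21+30 = 98
HQ-E9-C9-T8-HQ: 19+33+21+9 = 82
HQ-T8-E9-C9-HQ: 9+28+33+30 = 100
The minimum is 82.
One optimal route: HQ → E9 → C9 → T8 → HQ (or its reverse).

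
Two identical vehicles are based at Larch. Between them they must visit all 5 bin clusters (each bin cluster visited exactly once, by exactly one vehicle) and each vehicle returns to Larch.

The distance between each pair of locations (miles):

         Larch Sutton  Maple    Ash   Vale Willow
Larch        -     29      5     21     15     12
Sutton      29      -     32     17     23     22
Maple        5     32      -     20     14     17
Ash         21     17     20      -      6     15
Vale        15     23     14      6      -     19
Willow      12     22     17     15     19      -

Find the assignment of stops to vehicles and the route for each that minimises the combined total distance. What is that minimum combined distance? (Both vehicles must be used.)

There are 2^4 − 1 = 15 ways to divide the 5 stops into two non-empty groups. For each, the best each vehicle can do is its own shortest tour through its group:
  {Sutton} + {Maple, Ash, Vale, Willow}: 58 + 52 = 110
  {Maple} + {Sutton, Ash, Vale, Willow}: 10 + 72 = 82
  {Sutton, Maple} + {Ash, Vale, Willow}: 66 + 48 = 114
  {Ash} + {Sutton, Maple, Vale, Willow}: 42 + 76 = 118
  {Sutton, Ash} + {Maple, Vale, Willow}: 67 + 50 = 117
  {Maple, Ash} + {Sutton, Vale, Willow}: 46 + 72 = 118
  … (15 splits in total)
Best: vehicle 1 Larch → Maple → Larch = 10; vehicle 2 Larch → Vale → Ash → Sutton → Willow → Larch = 72; combined 82.

Minimum combined distance: 82 miles.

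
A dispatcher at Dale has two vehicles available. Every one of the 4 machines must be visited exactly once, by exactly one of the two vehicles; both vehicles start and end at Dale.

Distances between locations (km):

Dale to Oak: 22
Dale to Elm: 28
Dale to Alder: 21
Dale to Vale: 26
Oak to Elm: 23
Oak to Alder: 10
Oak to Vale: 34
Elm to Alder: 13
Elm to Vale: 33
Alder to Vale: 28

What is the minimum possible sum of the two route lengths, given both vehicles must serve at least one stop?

125 km — the smallest possible combined total.

Try each way of splitting the stops between the two vehicles (each non-empty) and, for each split, find the best tour for each vehicle:
  {Oak} + {Elm, Alder, Vale}: 44 + 93 = 137
  {Elm} + {Oak, Alder, Vale}: 56 + 86 = 142
  {Oak, Elm} + {Alder, Vale}: 73 + 75 = 148
  {Alder} + {Oak, Elm, Vale}: 42 + 104 = 146
  {Oak, Alder} + {Elm, Vale}: 53 + 87 = 140
  {Elm, Alder} + {Oak, Vale}: 62 + 82 = 144
  … (7 splits in total)
  {Oak, Elm, Alder} + {Vale}: 73 + 52 = 125  ← best
Best: vehicle 1 Dale → Oak → Alder → Elm → Dale = 73; vehicle 2 Dale → Vale → Dale = 52; combined 125.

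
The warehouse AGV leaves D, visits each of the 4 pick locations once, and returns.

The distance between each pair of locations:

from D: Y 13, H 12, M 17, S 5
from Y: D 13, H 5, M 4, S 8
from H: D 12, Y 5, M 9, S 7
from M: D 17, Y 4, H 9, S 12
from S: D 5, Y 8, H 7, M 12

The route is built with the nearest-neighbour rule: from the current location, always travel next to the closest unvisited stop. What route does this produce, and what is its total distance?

38 along D → S → H → Y → M → D.

At D the remaining stops are S 5, H 12, Y 13, M 17; go to S.
At S the remaining stops are H 7, Y 8, M 12; go to H.
At H the remaining stops are Y 5, M 9; go to Y.
At Y the remaining stops are M 4; go to M.
Return M→D: 17.
Total = 5 + 7 + 5 + 4 + 17 = 38.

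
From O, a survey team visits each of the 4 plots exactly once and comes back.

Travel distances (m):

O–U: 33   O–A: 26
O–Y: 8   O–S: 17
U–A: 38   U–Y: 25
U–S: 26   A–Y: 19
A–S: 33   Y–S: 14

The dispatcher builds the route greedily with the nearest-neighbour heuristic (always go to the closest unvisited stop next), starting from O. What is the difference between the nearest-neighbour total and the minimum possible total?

From O: Y=8, S=17, A=26, U=33 → choose Y (8).
From Y: S=14, A=19, U=25 → choose S (14).
From S: U=26, A=33 → choose U (26).
From U: A=38 → choose A (38).
NN route O → Y → S → U → A → O costs 112.
Optimal: O → Y → A → U → S → O costs 108 (by enumerating all 12 distinct tours).
Excess = 112 − 108 = 4.

The nearest-neighbour route is 4 m longer than optimal.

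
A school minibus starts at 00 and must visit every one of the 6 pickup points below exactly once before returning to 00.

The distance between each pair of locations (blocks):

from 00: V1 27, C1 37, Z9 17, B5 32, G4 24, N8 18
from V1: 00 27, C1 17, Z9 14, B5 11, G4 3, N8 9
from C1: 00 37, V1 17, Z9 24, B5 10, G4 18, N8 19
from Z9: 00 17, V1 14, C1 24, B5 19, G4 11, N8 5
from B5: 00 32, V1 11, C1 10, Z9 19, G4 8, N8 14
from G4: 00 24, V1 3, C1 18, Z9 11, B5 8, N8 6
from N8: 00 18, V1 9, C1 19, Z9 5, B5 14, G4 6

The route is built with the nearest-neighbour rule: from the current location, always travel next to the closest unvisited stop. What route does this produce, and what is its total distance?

At 00 the remaining stops are Z9 17, N8 18, G4 24, V1 27, B5 32, C1 37; go to Z9.
At Z9 the remaining stops are N8 5, G4 11, V1 14, B5 19, C1 24; go to N8.
At N8 the remaining stops are G4 6, V1 9, B5 14, C1 19; go to G4.
At G4 the remaining stops are V1 3, B5 8, C1 18; go to V1.
At V1 the remaining stops are B5 11, C1 17; go to B5.
At B5 the remaining stops are C1 10; go to C1.
Return C1→00: 37.
Total = 17 + 5 + 6 + 3 + 11 + 10 + 37 = 89.

89 blocks along 00 → Z9 → N8 → G4 → V1 → B5 → C1 → 00.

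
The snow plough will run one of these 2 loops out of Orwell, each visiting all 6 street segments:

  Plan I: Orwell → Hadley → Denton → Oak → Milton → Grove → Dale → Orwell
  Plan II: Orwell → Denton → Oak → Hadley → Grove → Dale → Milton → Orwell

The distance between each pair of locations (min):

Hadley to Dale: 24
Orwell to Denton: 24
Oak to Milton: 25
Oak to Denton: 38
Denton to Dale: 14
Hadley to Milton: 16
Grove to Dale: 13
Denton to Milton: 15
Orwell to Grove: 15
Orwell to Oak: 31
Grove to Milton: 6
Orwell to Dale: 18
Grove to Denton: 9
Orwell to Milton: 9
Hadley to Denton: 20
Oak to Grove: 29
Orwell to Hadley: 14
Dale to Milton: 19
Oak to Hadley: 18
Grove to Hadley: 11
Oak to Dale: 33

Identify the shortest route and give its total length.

132 min — Plan II is the shortest.

Plan I: 14 + 20 + 38 + 25 + 6 + 13 + 18 = 134
Plan II: 24 + 38 + 18 + 11 + 13 + 19 + 9 = 132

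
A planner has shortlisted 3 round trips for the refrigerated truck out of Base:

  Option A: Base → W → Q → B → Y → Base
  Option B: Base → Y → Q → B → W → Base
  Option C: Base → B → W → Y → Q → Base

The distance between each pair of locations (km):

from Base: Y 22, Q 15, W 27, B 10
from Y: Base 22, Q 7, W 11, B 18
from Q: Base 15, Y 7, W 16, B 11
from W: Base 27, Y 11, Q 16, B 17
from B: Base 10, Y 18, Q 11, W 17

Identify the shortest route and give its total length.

Option A: 27 + 16 + 11 + 18 + 22 = 94
Option B: 22 + 7 + 11 + 17 + 27 = 84
Option C: 10 + 17 + 11 + 7 + 15 = 60

Shortest is Option C, total 60 km.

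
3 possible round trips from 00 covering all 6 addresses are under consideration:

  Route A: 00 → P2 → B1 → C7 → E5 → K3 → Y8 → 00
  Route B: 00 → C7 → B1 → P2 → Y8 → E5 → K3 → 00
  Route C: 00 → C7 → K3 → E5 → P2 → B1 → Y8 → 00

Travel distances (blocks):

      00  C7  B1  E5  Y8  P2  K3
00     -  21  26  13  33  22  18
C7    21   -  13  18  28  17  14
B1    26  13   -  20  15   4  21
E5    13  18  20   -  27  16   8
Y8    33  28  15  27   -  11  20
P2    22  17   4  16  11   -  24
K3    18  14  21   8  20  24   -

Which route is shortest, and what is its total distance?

102 blocks — Route B is the shortest.

Route A: 22 + 4 + 13 + 18 + 8 + 20 + 33 = 118
Route B: 21 + 13 + 4 + 11 + 27 + 8 + 18 = 102
Route C: 21 + 14 + 8 + 16 + 4 + 15 + 33 = 111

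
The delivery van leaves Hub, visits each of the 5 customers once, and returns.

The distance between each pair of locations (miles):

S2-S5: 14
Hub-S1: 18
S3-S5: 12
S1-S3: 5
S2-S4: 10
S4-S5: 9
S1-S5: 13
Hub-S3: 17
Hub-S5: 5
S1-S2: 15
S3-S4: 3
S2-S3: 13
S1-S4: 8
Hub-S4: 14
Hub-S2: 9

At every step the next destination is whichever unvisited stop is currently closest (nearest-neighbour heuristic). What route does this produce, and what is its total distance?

At Hub the remaining stops are S5 5, S2 9, S4 14, S3 17, S1 18; go to S5.
At S5 the remaining stops are S4 9, S3 12, S1 13, S2 14; go to S4.
At S4 the remaining stops are S3 3, S1 8, S2 10; go to S3.
At S3 the remaining stops are S1 5, S2 13; go to S1.
At S1 the remaining stops are S2 15; go to S2.
Return S2→Hub: 9.
Total = 5 + 9 + 3 + 5 + 15 + 9 = 46.

46 miles along Hub → S5 → S4 → S3 → S1 → S2 → Hub.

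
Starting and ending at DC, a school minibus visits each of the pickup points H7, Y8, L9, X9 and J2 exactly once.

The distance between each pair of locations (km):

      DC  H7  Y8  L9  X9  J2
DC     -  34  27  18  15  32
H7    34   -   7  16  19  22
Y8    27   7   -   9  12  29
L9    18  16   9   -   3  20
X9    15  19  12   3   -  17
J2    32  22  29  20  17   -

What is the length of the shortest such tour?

With 5 stops there are 5!/2 = 60 distinct round trips (a route and its reverse cost the same).
DC → H7 → Y8 → L9 → X9 → J2 → DC: 34+7+9+3+17+32 = 102
DC → H7 → Y8 → L9 → J2 → X9 → DC: 34+7+9+20+17+15 = 102
DC → H7 → Y8 → X9 → L9 → J2 → DC: 34+7+12+3+20+32 = 108
DC → H7 → Y8 → X9 → J2 → L9 → DC: 34+7+12+17+20+18 = 108
DC → H7 → Y8 → J2 → L9 → X9 → DC: 34+7+29+20+3+15 = 108
DC → H7 → Y8 → J2 → X9 → L9 → DC: 34+7+29+17+3+18 = 108
DC → H7 → L9 → Y8 → X9 → J2 → DC: 34+16+9+12+17+32 = 120
DC → H7 → L9 → Y8 → J2 → X9 → DC: 34+16+9+29+17+15 = 120
DC → H7 → L9 → X9 → Y8 → J2 → DC: 34+16+3+12+29+32 = 126
DC → H7 → L9 → X9 → J2 → Y8 → DC: 34+16+3+17+29+27 = 126
DC → H7 → L9 → J2 → Y8 → X9 → DC: 34+16+20+29+12+15 = 126
DC → H7 → L9 → J2 → X9 → Y8 → DC: 34+16+20+17+12+27 = 126
DC → H7 → X9 → Y8 → L9 → J2 → DC: 34+19+12+9+20+32 = 126
DC → H7 → X9 → Y8 → J2 → L9 → DC: 34+19+12+29+20+18 = 132
… (46 more)
DC → L9 → Y8 → H7 → J2 → X9 → DC: 18+9+7+22+17+15 = 88  ← best
The minimum is 88.
One optimal route: DC → L9 → Y8 → H7 → J2 → X9 → DC (or its reverse).

Shortest round trip = 88 km.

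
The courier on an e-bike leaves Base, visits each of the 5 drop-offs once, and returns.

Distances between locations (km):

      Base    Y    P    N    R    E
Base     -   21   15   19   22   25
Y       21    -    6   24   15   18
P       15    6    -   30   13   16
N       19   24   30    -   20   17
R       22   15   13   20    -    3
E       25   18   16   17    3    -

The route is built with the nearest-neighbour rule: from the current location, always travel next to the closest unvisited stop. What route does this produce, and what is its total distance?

Total distance 75 km via the nearest-neighbour route Base → P → Y → R → E → N → Base.

From Base: distances to unvisited — P=15, N=19, Y=21, R=22, E=25. Nearest is P (15).
From P: distances to unvisited — Y=6, R=13, E=16, N=30. Nearest is Y (6).
From Y: distances to unvisited — R=15, E=18, N=24. Nearest is R (15).
From R: distances to unvisited — E=3, N=20. Nearest is E (3).
From E: distances to unvisited — N=17. Nearest is N (17).
Return N→Base: 19.
Total = 15 + 6 + 15 + 3 + 17 + 19 = 75.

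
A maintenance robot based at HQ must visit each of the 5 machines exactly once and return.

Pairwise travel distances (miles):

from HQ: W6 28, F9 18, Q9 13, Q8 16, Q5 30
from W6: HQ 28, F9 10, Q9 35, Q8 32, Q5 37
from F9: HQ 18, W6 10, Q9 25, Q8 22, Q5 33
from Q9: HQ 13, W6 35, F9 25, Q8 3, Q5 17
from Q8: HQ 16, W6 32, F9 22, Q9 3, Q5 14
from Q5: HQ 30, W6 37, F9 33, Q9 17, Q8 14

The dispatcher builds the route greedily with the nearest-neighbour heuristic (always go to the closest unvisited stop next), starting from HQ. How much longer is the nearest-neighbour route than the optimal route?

HQ: Q9=13, Q8=16, F9=18, W6=28, Q5=30 ⇒ Q9
Q9: Q8=3, Q5=17, F9=25, W6=35 ⇒ Q8
Q8: Q5=14, F9=22, W6=32 ⇒ Q5
Q5: F9=33, W6=37 ⇒ F9
F9: W6=10 ⇒ W6
NN route HQ → Q9 → Q8 → Q5 → F9 → W6 → HQ costs 101.
Optimal: HQ → F9 → W6 → Q5 → Q8 → Q9 → HQ costs 95 (by enumerating all 60 distinct tours).
Excess = 101 − 95 = 6.

Excess over optimum: 6 miles.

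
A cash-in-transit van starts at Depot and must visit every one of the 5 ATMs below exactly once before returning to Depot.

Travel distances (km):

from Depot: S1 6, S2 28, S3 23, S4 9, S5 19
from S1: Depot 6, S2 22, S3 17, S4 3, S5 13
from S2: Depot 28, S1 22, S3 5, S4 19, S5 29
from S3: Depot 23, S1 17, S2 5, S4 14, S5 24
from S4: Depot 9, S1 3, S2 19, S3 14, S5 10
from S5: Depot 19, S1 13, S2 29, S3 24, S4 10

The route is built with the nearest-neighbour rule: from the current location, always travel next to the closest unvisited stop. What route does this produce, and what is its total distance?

Depot → [S1:6 / S4:9 / S5:19 / S3:23 / S2:28] → S1 (6)
S1 → [S4:3 / S5:13 / S3:17 / S2:22] → S4 (3)
S4 → [S5:10 / S3:14 / S2:19] → S5 (10)
S5 → [S3:24 / S2:29] → S3 (24)
S3 → [S2:5] → S2 (5)
Return S2→Depot: 28.
Total = 6 + 3 + 10 + 24 + 5 + 28 = 76.

Nearest-neighbour total = 76 km; route Depot → S1 → S4 → S5 → S3 → S2 → Depot.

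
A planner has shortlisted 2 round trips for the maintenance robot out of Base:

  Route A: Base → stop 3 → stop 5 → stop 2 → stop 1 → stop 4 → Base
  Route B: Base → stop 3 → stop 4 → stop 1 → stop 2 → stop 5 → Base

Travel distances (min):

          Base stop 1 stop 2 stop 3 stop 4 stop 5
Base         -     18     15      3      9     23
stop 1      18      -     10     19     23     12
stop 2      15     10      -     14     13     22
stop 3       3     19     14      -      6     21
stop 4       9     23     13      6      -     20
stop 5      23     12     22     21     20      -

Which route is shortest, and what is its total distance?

Route A: 3 + 21 + 22 + 10 + 23 + 9 = 88
Route B: 3 + 6 + 23 + 10 + 22 + 23 = 87

87 min — Route B is the shortest.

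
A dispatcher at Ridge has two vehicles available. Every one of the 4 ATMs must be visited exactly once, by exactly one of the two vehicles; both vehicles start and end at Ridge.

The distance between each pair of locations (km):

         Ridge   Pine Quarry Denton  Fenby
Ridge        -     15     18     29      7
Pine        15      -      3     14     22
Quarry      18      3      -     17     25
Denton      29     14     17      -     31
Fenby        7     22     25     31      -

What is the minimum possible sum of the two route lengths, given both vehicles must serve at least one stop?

There are 2^3 − 1 = 7 ways to divide the 4 stops into two non-empty groups. For each, the best each vehicle can do is its own shortest tour through its group:
  {Pine} + {Quarry, Denton, Fenby}: 30 + 73 = 103
  {Quarry} + {Pine, Denton, Fenby}: 36 + 67 = 103
  {Pine, Quarry} + {Denton, Fenby}: 36 + 67 = 103
  {Denton} + {Pine, Quarry, Fenby}: 58 + 50 = 108
  {Pine, Denton} + {Quarry, Fenby}: 58 + 50 = 108
  {Quarry, Denton} + {Pine, Fenby}: 64 + 44 = 108
  … (7 splits in total)
  {Pine, Quarry, Denton} + {Fenby}: 64 + 14 = 78  ← best
Best: vehicle 1 Ridge → Pine → Quarry → Denton → Ridge = 64; vehicle 2 Ridge → Fenby → Ridge = 14; combined 78.

Minimum combined distance: 78 km.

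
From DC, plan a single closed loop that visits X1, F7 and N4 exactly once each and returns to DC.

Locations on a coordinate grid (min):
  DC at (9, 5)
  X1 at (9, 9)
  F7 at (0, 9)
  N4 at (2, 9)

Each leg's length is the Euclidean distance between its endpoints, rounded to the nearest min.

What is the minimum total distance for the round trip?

With 3 stops there are 3!/2 = 3 distinct round trips (a route and its reverse cost the same).
DC - X1 - F7 - N4 - DC: 4+9+2+8 = 23
DC - X1 - N4 - F7 - DC: 4+7+2+10 = 23
DC - F7 - X1 - N4 - DC: 10+9+7+8 = 34
The minimum is 23.
One optimal route: DC → X1 → F7 → N4 → DC (or its reverse).

23 min — the shortest possible round trip.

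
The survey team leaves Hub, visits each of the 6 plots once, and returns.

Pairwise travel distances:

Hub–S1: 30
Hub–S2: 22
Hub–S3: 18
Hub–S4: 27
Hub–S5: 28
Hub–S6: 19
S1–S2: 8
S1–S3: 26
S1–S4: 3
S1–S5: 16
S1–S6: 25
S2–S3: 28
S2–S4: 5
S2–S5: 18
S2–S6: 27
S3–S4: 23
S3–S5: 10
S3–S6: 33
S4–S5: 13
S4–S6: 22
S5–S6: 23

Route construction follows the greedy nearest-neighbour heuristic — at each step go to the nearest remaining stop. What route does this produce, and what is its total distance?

Nearest-neighbour total = 98; route Hub → S3 → S5 → S4 → S1 → S2 → S6 → Hub.

At Hub the remaining stops are S3 18, S6 19, S2 22, S4 27, S5 28, S1 30; go to S3.
At S3 the remaining stops are S5 10, S4 23, S1 26, S2 28, S6 33; go to S5.
At S5 the remaining stops are S4 13, S1 16, S2 18, S6 23; go to S4.
At S4 the remaining stops are S1 3, S2 5, S6 22; go to S1.
At S1 the remaining stops are S2 8, S6 25; go to S2.
At S2 the remaining stops are S6 27; go to S6.
Return S6→Hub: 19.
Total = 18 + 10 + 13 + 3 + 8 + 27 + 19 = 98.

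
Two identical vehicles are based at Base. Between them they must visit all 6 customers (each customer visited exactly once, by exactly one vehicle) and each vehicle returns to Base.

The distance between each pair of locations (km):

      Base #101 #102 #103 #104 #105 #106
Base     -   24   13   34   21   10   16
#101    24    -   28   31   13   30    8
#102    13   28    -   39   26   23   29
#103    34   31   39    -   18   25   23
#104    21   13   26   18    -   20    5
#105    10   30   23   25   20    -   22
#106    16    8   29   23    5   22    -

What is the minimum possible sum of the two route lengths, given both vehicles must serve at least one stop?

Minimum combined distance: 116 km.

Try each way of splitting the stops between the two vehicles (each non-empty) and, for each split, find the best tour for each vehicle:
  {#101} + {#102, #103, #104, #105, #106}: 48 + 100 = 148
  {#102} + {#101, #103, #104, #105, #106}: 26 + 90 = 116
  {#101, #102} + {#103, #104, #105, #106}: 65 + 74 = 139
  {#103} + {#101, #102, #104, #105, #106}: 68 + 84 = 152
  {#101, #103} + {#102, #104, #105, #106}: 89 + 76 = 165
  {#102, #103} + {#101, #104, #105, #106}: 86 + 67 = 153
  … (31 splits in total)
Best: vehicle 1 Base → #102 → Base = 26; vehicle 2 Base → #101 → #106 → #104 → #103 → #105 → Base = 90; combined 116.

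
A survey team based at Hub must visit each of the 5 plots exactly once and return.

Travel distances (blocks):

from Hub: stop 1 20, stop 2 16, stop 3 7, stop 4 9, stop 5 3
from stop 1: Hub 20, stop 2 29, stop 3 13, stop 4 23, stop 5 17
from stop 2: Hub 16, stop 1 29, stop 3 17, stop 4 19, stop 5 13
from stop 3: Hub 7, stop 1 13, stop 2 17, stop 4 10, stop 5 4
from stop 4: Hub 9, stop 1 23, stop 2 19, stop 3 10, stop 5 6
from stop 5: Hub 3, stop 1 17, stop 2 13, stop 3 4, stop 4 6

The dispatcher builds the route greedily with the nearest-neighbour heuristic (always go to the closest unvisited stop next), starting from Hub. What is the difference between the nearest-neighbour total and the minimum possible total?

Excess over optimum: 8 blocks.

Hub: stop 5=3, stop 3=7, stop 4=9, stop 2=16, stop 1=20 ⇒ stop 5
stop 5: stop 3=4, stop 4=6, stop 2=13, stop 1=17 ⇒ stop 3
stop 3: stop 4=10, stop 1=13, stop 2=17 ⇒ stop 4
stop 4: stop 2=19, stop 1=23 ⇒ stop 2
stop 2: stop 1=29 ⇒ stop 1
NN route Hub → stop 5 → stop 3 → stop 4 → stop 2 → stop 1 → Hub costs 85.
Optimal: Hub → stop 2 → stop 1 → stop 3 → stop 4 → stop 5 → Hub costs 77 (by enumerating all 60 distinct tours).
Excess = 85 − 77 = 8.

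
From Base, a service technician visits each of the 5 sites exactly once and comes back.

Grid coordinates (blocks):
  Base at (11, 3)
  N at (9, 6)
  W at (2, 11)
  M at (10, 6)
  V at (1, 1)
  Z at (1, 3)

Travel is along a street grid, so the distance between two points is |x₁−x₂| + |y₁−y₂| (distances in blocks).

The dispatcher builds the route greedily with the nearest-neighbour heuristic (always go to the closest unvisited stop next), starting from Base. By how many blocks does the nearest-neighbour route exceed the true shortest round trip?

Excess over optimum: 6 blocks.

From Base: M=4, N=5, Z=10, V=12, W=17 → choose M (4).
From M: N=1, Z=12, W=13, V=14 → choose N (1).
From N: Z=11, W=12, V=13 → choose Z (11).
From Z: V=2, W=9 → choose V (2).
From V: W=11 → choose W (11).
NN route Base → M → N → Z → V → W → Base costs 46.
Optimal: Base → M → N → W → V → Z → Base costs 40 (by enumerating all 60 distinct tours).
Excess = 46 − 40 = 6.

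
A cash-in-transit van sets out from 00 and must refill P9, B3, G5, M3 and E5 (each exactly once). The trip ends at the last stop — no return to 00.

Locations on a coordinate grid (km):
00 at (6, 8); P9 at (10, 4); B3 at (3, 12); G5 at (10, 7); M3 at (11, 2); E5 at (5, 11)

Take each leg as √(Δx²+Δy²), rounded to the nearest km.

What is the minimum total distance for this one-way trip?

Minimum one-way distance = 18 km.

There are 5! = 120 possible orderings.
00→P9→B3→G5→M3→E5: 6+11+9+5+11 = 42
00→P9→B3→G5→E5→M3: 6+11+9+6+11 = 43
00→P9→B3→M3→G5→E5: 6+11+13+5+6 = 41
00→P9→B3→M3→E5→G5: 6+11+13+11+6 = 47
00→P9→B3→E5→G5→M3: 6+11+2+6+5 = 30
00→P9→B3→E5→M3→G5: 6+11+2+11+5 = 35
00→P9→G5→B3→M3→E5: 6+3+9+13+11 = 42
00→P9→G5→B3→E5→M3: 6+3+9+2+11 = 31
00→P9→G5→M3→B3→E5: 6+3+5+13+2 = 29
00→P9→G5→M3→E5→B3: 6+3+5+11+2 = 27
00→P9→G5→E5→B3→M3: 6+3+6+2+13 = 30
00→P9→G5→E5→M3→B3: 6+3+6+11+13 = 39
00→P9→M3→B3→G5→E5: 6+2+13+9+6 = 36
00→P9→M3→B3→E5→G5: 6+2+13+2+6 = 29
… (106 more)
00→B3→E5→G5→P9→M3: 5+2+6+3+2 = 18  ← best
The minimum is 18.
One shortest path: 00 → B3 → E5 → G5 → P9 → M3.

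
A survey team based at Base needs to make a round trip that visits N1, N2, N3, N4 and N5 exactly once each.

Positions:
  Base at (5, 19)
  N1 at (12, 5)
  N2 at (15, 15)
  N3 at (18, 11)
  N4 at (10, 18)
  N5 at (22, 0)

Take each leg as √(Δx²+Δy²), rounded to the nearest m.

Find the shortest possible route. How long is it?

Shortest round trip = 55 m.

With 5 stops there are 5!/2 = 60 distinct round trips (a route and its reverse cost the same).
Base-N1-N2-N3-N4-N5-Base: 16+10+5+11+22+25 = 89
Base-N1-N2-N3-N5-N4-Base: 16+10+5+12+22+5 = 70
Base-N1-N2-N4-N3-N5-Base: 16+10+6+11+12+25 = 80
Base-N1-N2-N4-N5-N3-Base: 16+10+6+22+12+15 = 81
Base-N1-N2-N5-N3-N4-Base: 16+10+17+12+11+5 = 71
Base-N1-N2-N5-N4-N3-Base: 16+10+17+22+11+15 = 91
Base-N1-N3-N2-N4-N5-Base: 16+8+5+6+22+25 = 82
Base-N1-N3-N2-N5-N4-Base: 16+8+5+17+22+5 = 73
Base-N1-N3-N4-N2-N5-Base: 16+8+11+6+17+25 = 83
Base-N1-N3-N4-N5-N2-Base: 16+8+11+22+17+11 = 85
Base-N1-N3-N5-N2-N4-Base: 16+8+12+17+6+5 = 64
Base-N1-N3-N5-N4-N2-Base: 16+8+12+22+6+11 = 75
Base-N1-N4-N2-N3-N5-Base: 16+13+6+5+12+25 = 77
Base-N1-N4-N2-N5-N3-Base: 16+13+6+17+12+15 = 79
… (46 more)
Base-N1-N5-N3-N2-N4-Base: 16+11+12+5+6+5 = 55  ← best
The minimum is 55.
One optimal route: Base → N1 → N5 → N3 → N2 → N4 → Base (or its reverse).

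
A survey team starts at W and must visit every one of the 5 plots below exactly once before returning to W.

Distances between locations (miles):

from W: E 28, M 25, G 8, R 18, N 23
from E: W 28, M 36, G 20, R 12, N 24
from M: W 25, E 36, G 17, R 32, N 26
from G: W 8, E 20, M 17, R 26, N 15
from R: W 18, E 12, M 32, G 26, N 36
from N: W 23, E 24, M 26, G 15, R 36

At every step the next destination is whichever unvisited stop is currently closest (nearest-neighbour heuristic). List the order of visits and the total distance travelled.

Nearest-neighbour total = 116 miles; route W → G → N → E → R → M → W.

W → [G:8 / R:18 / N:23 / M:25 / E:28] → G (8)
G → [N:15 / M:17 / E:20 / R:26] → N (15)
N → [E:24 / M:26 / R:36] → E (24)
E → [R:12 / M:36] → R (12)
R → [M:32] → M (32)
Return M→W: 25.
Total = 8 + 15 + 24 + 12 + 32 + 25 = 116.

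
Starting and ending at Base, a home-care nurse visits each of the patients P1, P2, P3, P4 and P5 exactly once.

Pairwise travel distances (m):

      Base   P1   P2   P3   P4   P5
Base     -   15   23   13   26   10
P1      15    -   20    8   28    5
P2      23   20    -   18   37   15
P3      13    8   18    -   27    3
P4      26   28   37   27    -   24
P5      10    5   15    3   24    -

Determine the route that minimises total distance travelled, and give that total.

103 m — the shortest possible round trip.

With 5 stops there are 5!/2 = 60 distinct round trips (a route and its reverse cost the same).
Base-P1-P2-P3-P4-P5-Base: 15+20+18+27+24+10 = 114
Base-P1-P2-P3-P5-P4-Base: 15+20+18+3+24+26 = 106
Base-P1-P2-P4-P3-P5-Base: 15+20+37+27+3+10 = 112
Base-P1-P2-P4-P5-P3-Base: 15+20+37+24+3+13 = 112
Base-P1-P2-P5-P3-P4-Base: 15+20+15+3+27+26 = 106
Base-P1-P2-P5-P4-P3-Base: 15+20+15+24+27+13 = 114
Base-P1-P3-P2-P4-P5-Base: 15+8+18+37+24+10 = 112
Base-P1-P3-P2-P5-P4-Base: 15+8+18+15+24+26 = 106
Base-P1-P3-P4-P2-P5-Base: 15+8+27+37+15+10 = 112
Base-P1-P3-P4-P5-P2-Base: 15+8+27+24+15+23 = 112
Base-P1-P3-P5-P2-P4-Base: 15+8+3+15+37+26 = 104
Base-P1-P3-P5-P4-P2-Base: 15+8+3+24+37+23 = 110
Base-P1-P4-P2-P3-P5-Base: 15+28+37+18+3+10 = 111
Base-P1-P4-P2-P5-P3-Base: 15+28+37+15+3+13 = 111
… (46 more)
Base-P2-P3-P5-P1-P4-Base: 23+18+3+5+28+26 = 103  ← best
The minimum is 103.
One optimal route: Base → P2 → P3 → P5 → P1 → P4 → Base (or its reverse).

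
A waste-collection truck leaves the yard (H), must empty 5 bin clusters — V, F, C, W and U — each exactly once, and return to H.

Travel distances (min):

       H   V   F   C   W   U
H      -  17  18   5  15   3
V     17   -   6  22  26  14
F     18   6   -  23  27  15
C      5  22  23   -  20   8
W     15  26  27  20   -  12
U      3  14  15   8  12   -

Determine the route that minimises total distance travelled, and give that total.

With 5 stops there are 5!/2 = 60 distinct round trips (a route and its reverse cost the same).
H - V - F - C - W - U - H: 17+6+23+20+12+3 = 81
H - V - F - C - U - W - H: 17+6+23+8+12+15 = 81
H - V - F - W - C - U - H: 17+6+27+20+8+3 = 81
H - V - F - W - U - C - H: 17+6+27+12+8+5 = 75
H - V - F - U - C - W - H: 17+6+15+8+20+15 = 81
H - V - F - U - W - C - H: 17+6+15+12+20+5 = 75
H - V - C - F - W - U - H: 17+22+23+27+12+3 = 104
H - V - C - F - U - W - H: 17+22+23+15+12+15 = 104
H - V - C - W - F - U - H: 17+22+20+27+15+3 = 104
H - V - C - W - U - F - H: 17+22+20+12+15+18 = 104
H - V - C - U - F - W - H: 17+22+8+15+27+15 = 104
H - V - C - U - W - F - H: 17+22+8+12+27+18 = 104
H - V - W - F - C - U - H: 17+26+27+23+8+3 = 104
H - V - W - F - U - C - H: 17+26+27+15+8+5 = 98
… (46 more)
The minimum is 75.
One optimal route: H → V → F → W → U → C → H (or its reverse).

75 min — the shortest possible round trip.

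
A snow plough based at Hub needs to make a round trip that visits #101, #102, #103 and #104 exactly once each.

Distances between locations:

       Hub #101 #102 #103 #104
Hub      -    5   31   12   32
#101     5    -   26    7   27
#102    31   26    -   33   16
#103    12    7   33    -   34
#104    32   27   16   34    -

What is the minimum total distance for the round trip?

Hub-#101-#102-#103-#104-Hub: 5+26+33+34+32 = 130
Hub-#101-#102-#104-#103-Hub: 5+26+16+34+12 = 93
Hub-#101-#103-#102-#104-Hub: 5+7+33+16+32 = 93
Hub-#101-#103-#104-#102-Hub: 5+7+34+16+31 = 93
Hub-#101-#104-#102-#103-Hub: 5+27+16+33+12 = 93
Hub-#101-#104-#103-#102-Hub: 5+27+34+33+31 = 130
Hub-#102-#101-#103-#104-Hub: 31+26+7+34+32 = 130
Hub-#102-#101-#104-#103-Hub: 31+26+27+34+12 = 130
Hub-#102-#103-#101-#104-Hub: 31+33+7+27+32 = 130
Hub-#102-#104-#101-#103-Hub: 31+16+27+7+12 = 93
Hub-#103-#101-#102-#104-Hub: 12+7+26+16+32 = 93
Hub-#103-#102-#101-#104-Hub: 12+33+26+27+32 = 130
The minimum is 93.
One optimal route: Hub → #101 → #102 → #104 → #103 → Hub (or its reverse).

Shortest round trip = 93.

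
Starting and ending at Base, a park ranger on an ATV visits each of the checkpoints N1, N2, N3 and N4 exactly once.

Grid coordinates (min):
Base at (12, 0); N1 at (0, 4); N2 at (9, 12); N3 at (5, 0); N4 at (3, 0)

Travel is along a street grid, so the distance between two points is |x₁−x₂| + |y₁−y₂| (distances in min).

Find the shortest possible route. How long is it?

With 4 stops there are 4!/2 = 12 distinct round trips (a route and its reverse cost the same).
Base - N1 - N2 - N3 - N4 - Base: 16+17+16+2+9 = 60
Base - N1 - N2 - N4 - N3 - Base: 16+17+18+2+7 = 60
Base - N1 - N3 - N2 - N4 - Base: 16+9+16+18+9 = 68
Base - N1 - N3 - N4 - N2 - Base: 16+9+2+18+15 = 60
Base - N1 - N4 - N2 - N3 - Base: 16+7+18+16+7 = 64
Base - N1 - N4 - N3 - N2 - Base: 16+7+2+16+15 = 56
Base - N2 - N1 - N3 - N4 - Base: 15+17+9+2+9 = 52
Base - N2 - N1 - N4 - N3 - Base: 15+17+7+2+7 = 48
Base - N2 - N3 - N1 - N4 - Base: 15+16+9+7+9 = 56
Base - N2 - N4 - N1 - N3 - Base: 15+18+7+9+7 = 56
Base - N3 - N1 - N2 - N4 - Base: 7+9+17+18+9 = 60
Base - N3 - N2 - N1 - N4 - Base: 7+16+17+7+9 = 56
The minimum is 48.
One optimal route: Base → N2 → N1 → N4 → N3 → Base (or its reverse).

Shortest round trip = 48 min.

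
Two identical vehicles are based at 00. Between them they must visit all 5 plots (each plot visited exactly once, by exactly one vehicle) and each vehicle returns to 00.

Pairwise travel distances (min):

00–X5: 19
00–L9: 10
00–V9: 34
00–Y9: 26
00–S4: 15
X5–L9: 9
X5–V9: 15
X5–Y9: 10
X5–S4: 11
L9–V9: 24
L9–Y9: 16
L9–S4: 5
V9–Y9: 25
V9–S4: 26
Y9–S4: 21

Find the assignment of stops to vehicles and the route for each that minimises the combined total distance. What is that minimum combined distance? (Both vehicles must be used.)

112 min — the smallest possible combined total.

Check every non-empty split of the stops between the two vehicles; for each half take its own optimal tour:
  {X5} + {L9, V9, Y9, S4}: 38 + 92 = 130
  {L9} + {X5, V9, Y9, S4}: 20 + 92 = 112
  {X5, L9} + {V9, Y9, S4}: 38 + 92 = 130
  {V9} + {X5, L9, Y9, S4}: 68 + 62 = 130
  {X5, V9} + {L9, Y9, S4}: 68 + 62 = 130
  {L9, V9} + {X5, Y9, S4}: 68 + 62 = 130
  … (15 splits in total)
Best: vehicle 1 00 → L9 → 00 = 20; vehicle 2 00 → Y9 → X5 → V9 → S4 → 00 = 92; combined 112.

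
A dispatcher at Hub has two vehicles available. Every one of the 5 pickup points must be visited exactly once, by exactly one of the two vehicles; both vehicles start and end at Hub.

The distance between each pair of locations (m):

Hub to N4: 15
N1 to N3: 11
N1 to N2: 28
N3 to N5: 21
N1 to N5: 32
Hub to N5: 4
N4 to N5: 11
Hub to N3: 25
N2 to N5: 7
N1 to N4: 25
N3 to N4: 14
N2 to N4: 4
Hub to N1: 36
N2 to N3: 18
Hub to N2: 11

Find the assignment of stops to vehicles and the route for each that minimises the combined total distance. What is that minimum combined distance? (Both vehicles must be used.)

There are 2^4 − 1 = 15 ways to divide the 5 stops into two non-empty groups. For each, the best each vehicle can do is its own shortest tour through its group:
  {N1} + {N2, N3, N4, N5}: 72 + 54 = 126
  {N2} + {N1, N3, N4, N5}: 22 + 76 = 98
  {N1, N2} + {N3, N4, N5}: 75 + 54 = 129
  {N3} + {N1, N2, N4, N5}: 50 + 76 = 126
  {N1, N3} + {N2, N4, N5}: 72 + 30 = 102
  {N2, N3} + {N1, N4, N5}: 54 + 76 = 130
  … (15 splits in total)
  {N1, N2, N3, N4} + {N5}: 76 + 8 = 84  ← best
Best: vehicle 1 Hub → N1 → N3 → N4 → N2 → Hub = 76; vehicle 2 Hub → N5 → Hub = 8; combined 84.

Minimum combined distance: 84 m.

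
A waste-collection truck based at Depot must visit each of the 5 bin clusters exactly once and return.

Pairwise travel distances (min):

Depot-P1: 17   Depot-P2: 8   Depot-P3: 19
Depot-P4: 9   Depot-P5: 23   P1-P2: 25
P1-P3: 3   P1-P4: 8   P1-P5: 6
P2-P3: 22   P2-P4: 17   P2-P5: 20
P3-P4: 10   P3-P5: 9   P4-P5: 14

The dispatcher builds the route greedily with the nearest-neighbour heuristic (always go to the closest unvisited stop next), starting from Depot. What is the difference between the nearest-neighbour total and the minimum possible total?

From Depot: P2=8, P4=9, P1=17, P3=19, P5=23 → choose P2 (8).
From P2: P4=17, P5=20, P3=22, P1=25 → choose P4 (17).
From P4: P1=8, P3=10, P5=14 → choose P1 (8).
From P1: P3=3, P5=6 → choose P3 (3).
From P3: P5=9 → choose P5 (9).
NN route Depot → P2 → P4 → P1 → P3 → P5 → Depot costs 68.
Optimal: Depot → P2 → P5 → P1 → P3 → P4 → Depot costs 56 (by enumerating all 60 distinct tours).
Excess = 68 − 56 = 12.

12 min longer than the optimal tour.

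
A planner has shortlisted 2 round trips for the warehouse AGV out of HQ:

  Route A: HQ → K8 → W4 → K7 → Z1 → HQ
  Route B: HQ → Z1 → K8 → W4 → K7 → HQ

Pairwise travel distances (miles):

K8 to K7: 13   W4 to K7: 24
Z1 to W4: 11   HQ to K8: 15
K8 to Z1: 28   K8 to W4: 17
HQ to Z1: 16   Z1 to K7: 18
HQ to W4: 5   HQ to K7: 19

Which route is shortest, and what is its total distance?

Route A: 15 + 17 + 24 + 18 + 16 = 90
Route B: 16 + 28 + 17 + 24 + 19 = 104

Shortest is Route A, total 90 miles.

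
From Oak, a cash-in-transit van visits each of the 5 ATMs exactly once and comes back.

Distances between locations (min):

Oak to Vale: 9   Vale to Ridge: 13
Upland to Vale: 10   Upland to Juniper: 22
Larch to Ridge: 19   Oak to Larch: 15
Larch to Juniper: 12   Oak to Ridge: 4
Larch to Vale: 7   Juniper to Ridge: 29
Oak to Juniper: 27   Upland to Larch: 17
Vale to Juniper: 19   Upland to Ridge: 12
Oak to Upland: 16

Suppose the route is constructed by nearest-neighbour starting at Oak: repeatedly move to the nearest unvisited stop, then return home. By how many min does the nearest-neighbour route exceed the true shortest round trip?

Excess over optimum: 6 min.

From Oak: Ridge=4, Vale=9, Larch=15, Upland=16, Juniper=27 → choose Ridge (4).
From Ridge: Upland=12, Vale=13, Larch=19, Juniper=29 → choose Upland (12).
From Upland: Vale=10, Larch=17, Juniper=22 → choose Vale (10).
From Vale: Larch=7, Juniper=19 → choose Larch (7).
From Larch: Juniper=12 → choose Juniper (12).
NN route Oak → Ridge → Upland → Vale → Larch → Juniper → Oak costs 72.
Optimal: Oak → Vale → Larch → Juniper → Upland → Ridge → Oak costs 66 (by enumerating all 60 distinct tours).
Excess = 72 − 66 = 6.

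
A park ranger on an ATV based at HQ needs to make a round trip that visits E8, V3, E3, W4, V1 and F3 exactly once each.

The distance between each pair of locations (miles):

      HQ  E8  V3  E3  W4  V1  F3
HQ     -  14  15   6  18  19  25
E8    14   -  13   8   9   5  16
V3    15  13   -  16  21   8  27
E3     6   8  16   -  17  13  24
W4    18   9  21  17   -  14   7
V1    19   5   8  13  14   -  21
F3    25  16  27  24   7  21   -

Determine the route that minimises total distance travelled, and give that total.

With 6 stops there are 6!/2 = 360 distinct round trips (a route and its reverse cost the same).
HQ → E8 → V3 → E3 → W4 → V1 → F3 → HQ: 14+13+16+17+14+21+25 = 120
HQ → E8 → V3 → E3 → W4 → F3 → V1 → HQ: 14+13+16+17+7+21+19 = 107
HQ → E8 → V3 → E3 → V1 → W4 → F3 → HQ: 14+13+16+13+14+7+25 = 102
HQ → E8 → V3 → E3 → V1 → F3 → W4 → HQ: 14+13+16+13+21+7+18 = 102
HQ → E8 → V3 → E3 → F3 → W4 → V1 → HQ: 14+13+16+24+7+14+19 = 107
HQ → E8 → V3 → E3 → F3 → V1 → W4 → HQ: 14+13+16+24+21+14+18 = 120
HQ → E8 → V3 → W4 → E3 → V1 → F3 → HQ: 14+13+21+17+13+21+25 = 124
HQ → E8 → V3 → W4 → E3 → F3 → V1 → HQ: 14+13+21+17+24+21+19 = 129
… (352 more)
HQ → V3 → V1 → E8 → W4 → F3 → E3 → HQ: 15+8+5+9+7+24+6 = 74  ← best
The minimum is 74.
One optimal route: HQ → V3 → V1 → E8 → W4 → F3 → E3 → HQ (or its reverse).

Minimum total distance: 74 miles.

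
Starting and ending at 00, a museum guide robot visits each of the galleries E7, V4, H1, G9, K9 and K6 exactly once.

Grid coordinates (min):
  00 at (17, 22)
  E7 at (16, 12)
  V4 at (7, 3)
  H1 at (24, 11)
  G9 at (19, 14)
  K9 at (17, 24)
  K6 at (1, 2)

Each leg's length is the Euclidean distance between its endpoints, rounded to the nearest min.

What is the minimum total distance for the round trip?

Minimum total distance: 70 min.

There are 360 distinct closed tours to check (reversals are equivalent).
00 → E7 → V4 → H1 → G9 → K9 → K6 → 00: 10+13+19+6+10+27+26 = 111
00 → E7 → V4 → H1 → G9 → K6 → K9 → 00: 10+13+19+6+22+27+2 = 99
00 → E7 → V4 → H1 → K9 → G9 → K6 → 00: 10+13+19+15+10+22+26 = 115
00 → E7 → V4 → H1 → K9 → K6 → G9 → 00: 10+13+19+15+27+22+8 = 114
00 → E7 → V4 → H1 → K6 → G9 → K9 → 00: 10+13+19+25+22+10+2 = 101
00 → E7 → V4 → H1 → K6 → K9 → G9 → 00: 10+13+19+25+27+10+8 = 112
00 → E7 → V4 → G9 → H1 → K9 → K6 → 00: 10+13+16+6+15+27+26 = 113
00 → E7 → V4 → G9 → H1 → K6 → K9 → 00: 10+13+16+6+25+27+2 = 99
… (352 more)
00 → G9 → H1 → E7 → V4 → K6 → K9 → 00: 8+6+8+13+6+27+2 = 70  ← best
The minimum is 70.
One optimal route: 00 → G9 → H1 → E7 → V4 → K6 → K9 → 00 (or its reverse).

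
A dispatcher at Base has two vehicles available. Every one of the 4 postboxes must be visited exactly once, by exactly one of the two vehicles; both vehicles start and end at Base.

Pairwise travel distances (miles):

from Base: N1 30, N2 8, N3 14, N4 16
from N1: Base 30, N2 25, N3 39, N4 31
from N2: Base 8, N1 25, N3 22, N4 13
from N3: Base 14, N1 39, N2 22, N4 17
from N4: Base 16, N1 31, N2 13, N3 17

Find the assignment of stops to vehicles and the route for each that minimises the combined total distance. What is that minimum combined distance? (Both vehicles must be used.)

There are 2^3 − 1 = 7 ways to divide the 4 stops into two non-empty groups. For each, the best each vehicle can do is its own shortest tour through its group:
  {N1} + {N2, N3, N4}: 60 + 52 = 112
  {N2} + {N1, N3, N4}: 16 + 92 = 108
  {N1, N2} + {N3, N4}: 63 + 47 = 110
  {N3} + {N1, N2, N4}: 28 + 80 = 108
  {N1, N3} + {N2, N4}: 83 + 37 = 120
  {N2, N3} + {N1, N4}: 44 + 77 = 121
  … (7 splits in total)
Best: vehicle 1 Base → N2 → Base = 16; vehicle 2 Base → N1 → N4 → N3 → Base = 92; combined 108.

108 miles — the smallest possible combined total.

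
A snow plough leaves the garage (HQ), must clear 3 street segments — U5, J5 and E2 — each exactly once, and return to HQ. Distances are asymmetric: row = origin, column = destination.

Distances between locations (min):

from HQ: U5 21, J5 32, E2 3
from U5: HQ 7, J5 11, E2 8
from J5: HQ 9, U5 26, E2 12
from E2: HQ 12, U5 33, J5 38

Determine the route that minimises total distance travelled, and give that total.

HQ → U5 → J5 → E2 → HQ: 21+11+12+12 = 56
HQ → U5 → E2 → J5 → HQ: 21+8+38+9 = 76
HQ → J5 → U5 → E2 → HQ: 32+26+8+12 = 78
HQ → J5 → E2 → U5 → HQ: 32+12+33+7 = 84
HQ → E2 → U5 → J5 → HQ: 3+33+11+9 = 56
HQ → E2 → J5 → U5 → HQ: 3+38+26+7 = 74
The minimum is 56.
One optimal route: HQ → U5 → J5 → E2 → HQ.

Shortest round trip = 56 min.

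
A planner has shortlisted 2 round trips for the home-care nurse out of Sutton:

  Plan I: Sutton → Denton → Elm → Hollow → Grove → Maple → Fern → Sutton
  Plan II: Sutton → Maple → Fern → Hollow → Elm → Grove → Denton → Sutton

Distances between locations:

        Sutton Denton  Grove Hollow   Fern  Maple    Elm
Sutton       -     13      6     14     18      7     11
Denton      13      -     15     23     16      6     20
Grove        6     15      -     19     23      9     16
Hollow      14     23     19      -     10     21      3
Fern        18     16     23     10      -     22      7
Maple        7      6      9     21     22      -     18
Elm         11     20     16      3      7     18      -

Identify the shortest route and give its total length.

Plan I: 13 + 20 + 3 + 19 + 9 + 22 + 18 = 104
Plan II: 7 + 22 + 10 + 3 + 16 + 15 + 13 = 86

Shortest is Plan II, total 86.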